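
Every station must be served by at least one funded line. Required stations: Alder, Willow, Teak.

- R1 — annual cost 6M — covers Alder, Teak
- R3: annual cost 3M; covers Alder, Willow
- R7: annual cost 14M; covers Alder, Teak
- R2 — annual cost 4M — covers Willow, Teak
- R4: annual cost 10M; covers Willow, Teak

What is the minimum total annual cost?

This is a weighted set-cover instance.
Choose R3 and R2: together they cover Alder, Willow, Teak — every station.
Total annual cost: 3 + 4 = 7.
No cover costs less than 7.

7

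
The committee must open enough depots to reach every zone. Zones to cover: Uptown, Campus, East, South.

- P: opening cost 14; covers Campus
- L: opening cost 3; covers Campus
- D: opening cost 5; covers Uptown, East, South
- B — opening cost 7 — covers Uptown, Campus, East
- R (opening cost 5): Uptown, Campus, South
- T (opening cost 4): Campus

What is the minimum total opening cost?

8

Choose L and D: together they cover Uptown, Campus, East, South — every zone.
Total opening cost: 3 + 5 = 8.
No cover costs less than 8.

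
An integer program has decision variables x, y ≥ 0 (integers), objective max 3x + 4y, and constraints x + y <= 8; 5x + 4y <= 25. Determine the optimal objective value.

24

The continuous relaxation peaks at (0, 6.25) with value 25.00; rounding to a feasible lattice point costs some objective.
(x,y)=(0,6) is feasible, giving 24.
(x,y)=(1,5) is feasible, giving 23.
No feasible integer point exceeds 24.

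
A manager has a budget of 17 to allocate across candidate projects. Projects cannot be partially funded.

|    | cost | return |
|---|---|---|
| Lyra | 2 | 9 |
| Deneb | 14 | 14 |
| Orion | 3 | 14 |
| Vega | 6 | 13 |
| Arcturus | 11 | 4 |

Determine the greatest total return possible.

36

Deneb + Orion: cost 14 + 3 = 17 ≤ 17, return 14 + 14 = 28.
Lyra + Orion + Vega: cost 2 + 3 + 6 = 11 ≤ 17, return 9 + 14 + 13 = 36.
Best is Lyra, Orion, and Vega with total return 36.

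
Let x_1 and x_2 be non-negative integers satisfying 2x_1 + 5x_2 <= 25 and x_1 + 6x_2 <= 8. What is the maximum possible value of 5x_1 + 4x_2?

40

(x_1,x_2)=(8,0): 2·8+5·0=16≤25, 1·8+6·0=8≤8, objective 40.
(x_1,x_2)=(7,0): 2·7+5·0=14≤25, 1·7+6·0=7≤8, objective 35.
No feasible integer point exceeds 40.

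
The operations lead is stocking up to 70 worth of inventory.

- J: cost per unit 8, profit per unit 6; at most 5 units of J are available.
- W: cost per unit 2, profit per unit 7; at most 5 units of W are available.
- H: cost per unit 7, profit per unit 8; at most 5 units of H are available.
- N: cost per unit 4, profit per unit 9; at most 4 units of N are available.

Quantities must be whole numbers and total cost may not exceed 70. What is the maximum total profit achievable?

This is a bounded integer knapsack.
Take 1×J, 5×W, 5×H, and 4×N: cost 69 ≤ 70, profit 1·6 + 5·7 + 5·8 + 4·9 = 117.
W has the best ratio (7/2) and is taken to its limit of 5; remaining capacity is filled optimally with the others.

117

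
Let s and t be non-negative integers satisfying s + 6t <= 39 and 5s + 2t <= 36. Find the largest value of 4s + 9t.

(s,t)=(3,6): 1·3+6·6=39≤39, 5·3+2·6=27≤36, objective 66.
(s,t)=(5,5): 1·5+6·5=35≤39, 5·5+2·5=35≤36, objective 65.
Maximum is 66 at (s,t)=(3,6).

66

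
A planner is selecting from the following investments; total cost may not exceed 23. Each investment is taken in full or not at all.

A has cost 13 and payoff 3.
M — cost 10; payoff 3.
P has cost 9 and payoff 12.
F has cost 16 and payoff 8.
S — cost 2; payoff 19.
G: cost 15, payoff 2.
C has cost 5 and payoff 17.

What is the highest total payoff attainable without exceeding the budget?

48

Treat it as a binary knapsack problem.
P + S + C: cost 9 + 2 + 5 = 16 ≤ 23, payoff 12 + 19 + 17 = 48.
F + S + C: cost 16 + 2 + 5 = 23 ≤ 23, payoff 8 + 19 + 17 = 44.
M + S + C: cost 10 + 2 + 5 = 17 ≤ 23, payoff 3 + 19 + 17 = 39.
Best is P, S, and C with total payoff 48.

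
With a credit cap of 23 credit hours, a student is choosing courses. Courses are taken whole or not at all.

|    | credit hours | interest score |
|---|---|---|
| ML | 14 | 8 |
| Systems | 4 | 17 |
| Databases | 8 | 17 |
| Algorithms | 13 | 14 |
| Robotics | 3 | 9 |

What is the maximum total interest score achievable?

Treat it as a binary knapsack problem.
Allowing fractional choices, the relaxed optimum would be about 51.6, but courses are indivisible.
Systems + Databases + Robotics: credit hours 4 + 8 + 3 = 15 ≤ 23, interest score 17 + 17 + 9 = 43.
Systems + Databases: credit hours 4 + 8 = 12 ≤ 23, interest score 17 + 17 = 34.
Systems + Algorithms + Robotics: credit hours 4 + 13 + 3 = 20 ≤ 23, interest score 17 + 14 + 9 = 40.
Best is Systems, Databases, and Robotics with total interest score 43.

43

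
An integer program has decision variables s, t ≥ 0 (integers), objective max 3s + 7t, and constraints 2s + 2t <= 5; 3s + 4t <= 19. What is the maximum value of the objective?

(s,t)=(0,2) is feasible, giving 14.
(s,t)=(1,1) is feasible, giving 10.
(s,t)=(0,1) is feasible, giving 7.
The best lattice point is (0,2), giving 14.

14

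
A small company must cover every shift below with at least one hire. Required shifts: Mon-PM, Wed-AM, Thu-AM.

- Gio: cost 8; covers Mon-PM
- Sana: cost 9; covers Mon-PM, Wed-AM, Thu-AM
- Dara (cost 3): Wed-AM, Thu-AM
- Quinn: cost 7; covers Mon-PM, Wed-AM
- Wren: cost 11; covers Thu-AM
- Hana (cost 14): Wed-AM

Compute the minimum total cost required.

9

This is an integer covering problem.
The greedy cost-per-new-shift heuristic would pick Dara and Quinn for 10, but a cheaper cover exists.
Sana alone covers Mon-PM, Wed-AM, Thu-AM — every shift.
Total cost: 9.
No cover costs less than 9.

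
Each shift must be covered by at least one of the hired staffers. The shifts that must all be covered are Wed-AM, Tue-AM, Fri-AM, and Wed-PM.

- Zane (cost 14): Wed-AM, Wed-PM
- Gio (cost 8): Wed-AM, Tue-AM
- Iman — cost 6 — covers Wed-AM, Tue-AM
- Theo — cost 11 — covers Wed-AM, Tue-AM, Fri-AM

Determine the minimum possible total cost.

The greedy cost-per-new-shift heuristic would pick Iman, Theo, and Zane for 31, but a cheaper cover exists.
Choose Zane and Theo: together they cover Wed-AM, Tue-AM, Fri-AM, Wed-PM — every shift.
Total cost: 14 + 11 = 25.
No cover costs less than 25.

25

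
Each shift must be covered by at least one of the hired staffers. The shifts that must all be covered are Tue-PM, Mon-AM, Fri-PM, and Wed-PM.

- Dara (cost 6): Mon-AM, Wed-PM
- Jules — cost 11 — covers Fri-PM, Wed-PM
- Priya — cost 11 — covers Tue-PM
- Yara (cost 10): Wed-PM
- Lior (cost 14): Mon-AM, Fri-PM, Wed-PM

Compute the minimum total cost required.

25

The greedy cost-per-new-shift heuristic would pick Dara, Jules, and Priya for 28, but a cheaper cover exists.
Choose Priya and Lior: together they cover Tue-PM, Mon-AM, Fri-PM, Wed-PM — every shift.
Total cost: 11 + 14 = 25.
No cover costs less than 25.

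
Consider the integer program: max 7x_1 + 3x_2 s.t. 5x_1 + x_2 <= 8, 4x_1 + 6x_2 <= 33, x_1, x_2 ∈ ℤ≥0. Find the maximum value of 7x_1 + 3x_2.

16

Relaxing integrality, the LP optimum is 19.38 at (x_1,x_2) = (0.577, 5.12), which is not an integer point.
(x_1,x_2)=(1,3): 5·1+1·3=8≤8, 4·1+6·3=22≤33, objective 16.
(x_1,x_2)=(0,5): 5·0+1·5=5≤8, 4·0+6·5=30≤33, objective 15.
(x_1,x_2)=(1,2): 5·1+1·2=7≤8, 4·1+6·2=16≤33, objective 13.
(x_1,x_2)=(0,4): 5·0+1·4=4≤8, 4·0+6·4=24≤33, objective 12.
The best lattice point is (1,3), giving 16.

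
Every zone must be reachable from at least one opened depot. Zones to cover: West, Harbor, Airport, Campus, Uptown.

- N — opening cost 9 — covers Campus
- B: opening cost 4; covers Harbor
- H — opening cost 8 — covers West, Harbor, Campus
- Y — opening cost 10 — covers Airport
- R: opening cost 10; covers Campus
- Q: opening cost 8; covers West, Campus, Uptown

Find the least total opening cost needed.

22

This is an integer covering problem.
The greedy cost-per-new-zone heuristic would pick H, Q, and Y for 26, but a cheaper cover exists.
Choose B, Y, and Q: together they cover West, Harbor, Airport, Campus, Uptown — every zone.
Total opening cost: 4 + 10 + 8 = 22.
No cover costs less than 22.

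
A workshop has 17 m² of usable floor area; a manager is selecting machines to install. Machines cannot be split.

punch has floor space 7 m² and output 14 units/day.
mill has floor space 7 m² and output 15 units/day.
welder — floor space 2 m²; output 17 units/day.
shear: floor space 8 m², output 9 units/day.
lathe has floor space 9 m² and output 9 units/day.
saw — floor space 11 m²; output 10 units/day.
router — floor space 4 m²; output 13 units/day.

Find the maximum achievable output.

46

This is an integer program with binary decision variables.
punch + mill + welder: floor space 7 + 7 + 2 = 16 ≤ 17, output 14 + 15 + 17 = 46.
mill + welder + router: floor space 7 + 2 + 4 = 13 ≤ 17, output 15 + 17 + 13 = 45.
Best is punch, mill, and welder with total output 46.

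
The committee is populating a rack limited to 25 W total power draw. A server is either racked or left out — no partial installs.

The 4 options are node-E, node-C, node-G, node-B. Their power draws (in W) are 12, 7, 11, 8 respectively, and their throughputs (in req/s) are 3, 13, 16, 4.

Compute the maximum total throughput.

Take node-C and node-G: power draw 7 + 11 = 18 ≤ 25, throughput 13 + 16 = 29.
No other feasible combination does better.

29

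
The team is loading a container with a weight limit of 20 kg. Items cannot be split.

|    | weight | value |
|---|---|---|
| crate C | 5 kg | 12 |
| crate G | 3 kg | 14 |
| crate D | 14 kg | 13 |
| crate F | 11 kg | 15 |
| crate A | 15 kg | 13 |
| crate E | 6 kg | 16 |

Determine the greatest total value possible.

45

Take crate G, crate F, and crate E: weight 3 + 11 + 6 = 20 ≤ 20, value 14 + 15 + 16 = 45.
No other feasible combination does better.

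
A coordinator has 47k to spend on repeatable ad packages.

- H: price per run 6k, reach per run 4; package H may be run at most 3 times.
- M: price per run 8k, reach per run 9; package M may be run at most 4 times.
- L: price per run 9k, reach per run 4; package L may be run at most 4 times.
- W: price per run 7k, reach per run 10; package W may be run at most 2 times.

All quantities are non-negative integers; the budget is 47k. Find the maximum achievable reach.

3×M, 1×L, and 2×W: price 47 ≤ 47, reach 3·9 + 1·4 + 2·10 = 51.
4×M and 2×W: price 46 ≤ 47, reach 4·9 + 2·10 = 56.
Best is 56.

56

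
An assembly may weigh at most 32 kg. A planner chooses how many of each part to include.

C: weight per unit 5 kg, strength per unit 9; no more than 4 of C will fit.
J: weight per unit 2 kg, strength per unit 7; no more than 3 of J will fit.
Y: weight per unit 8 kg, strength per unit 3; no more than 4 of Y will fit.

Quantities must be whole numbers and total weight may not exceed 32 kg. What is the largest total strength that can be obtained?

Take 4×C and 3×J: weight 26 ≤ 32, strength 4·9 + 3·7 = 57.
J has the best ratio (7/2) and is taken to its limit of 3; remaining capacity is filled optimally with the others.

57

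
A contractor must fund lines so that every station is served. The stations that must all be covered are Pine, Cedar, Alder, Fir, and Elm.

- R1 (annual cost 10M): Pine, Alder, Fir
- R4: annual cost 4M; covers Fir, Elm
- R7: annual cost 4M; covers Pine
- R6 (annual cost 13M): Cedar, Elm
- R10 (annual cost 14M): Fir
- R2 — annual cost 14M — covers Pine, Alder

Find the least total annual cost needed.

23

The greedy cost-per-new-station heuristic would pick R4, R7, R1, and R6 for 31, but a cheaper cover exists.
Choose R1 and R6: together they cover Pine, Cedar, Alder, Fir, Elm — every station.
Total annual cost: 10 + 13 = 23.
No cover costs less than 23.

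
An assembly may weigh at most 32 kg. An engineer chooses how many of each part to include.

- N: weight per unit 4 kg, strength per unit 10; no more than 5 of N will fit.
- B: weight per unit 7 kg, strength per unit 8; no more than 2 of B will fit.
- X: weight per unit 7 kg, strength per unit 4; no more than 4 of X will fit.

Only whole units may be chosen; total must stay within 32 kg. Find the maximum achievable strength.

58

N has the best ratio (10/4); taking only N gives at most 5×10 = 50 (stopped by the supply cap of 5).
Mixing does better — 5×N and 1×B: weight 27 ≤ 32, strength 5·10 + 1·8 = 58.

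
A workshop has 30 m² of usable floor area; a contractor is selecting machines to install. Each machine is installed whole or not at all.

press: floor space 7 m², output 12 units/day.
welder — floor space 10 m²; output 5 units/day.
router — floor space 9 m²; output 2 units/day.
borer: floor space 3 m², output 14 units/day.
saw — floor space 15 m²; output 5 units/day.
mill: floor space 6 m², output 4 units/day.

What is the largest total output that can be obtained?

This is a 0-1 knapsack instance.
Allowing fractional choices, the relaxed optimum would be about 36.3, but machines are indivisible.
press + welder + router + borer: floor space 7 + 10 + 9 + 3 = 29 ≤ 30, output 12 + 5 + 2 + 14 = 33.
press + welder + borer + mill: floor space 7 + 10 + 3 + 6 = 26 ≤ 30, output 12 + 5 + 14 + 4 = 35.
press + router + borer + mill: floor space 7 + 9 + 3 + 6 = 25 ≤ 30, output 12 + 2 + 14 + 4 = 32.
Best is press, welder, borer, and mill with total output 35.

35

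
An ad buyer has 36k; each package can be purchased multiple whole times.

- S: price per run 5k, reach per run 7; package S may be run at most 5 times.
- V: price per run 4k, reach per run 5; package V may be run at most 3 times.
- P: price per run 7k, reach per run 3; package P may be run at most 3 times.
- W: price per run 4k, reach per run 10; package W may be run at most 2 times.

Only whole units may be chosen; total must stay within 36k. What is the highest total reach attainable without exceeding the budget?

3×S, 3×V, and 2×W: price 35 ≤ 36, reach 3·7 + 3·5 + 2·10 = 56.
4×S, 2×V, and 2×W: price 36 ≤ 36, reach 4·7 + 2·5 + 2·10 = 58.
Best is 58.

58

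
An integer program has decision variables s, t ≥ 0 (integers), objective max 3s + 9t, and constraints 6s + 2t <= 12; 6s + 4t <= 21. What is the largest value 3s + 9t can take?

45

The continuous relaxation peaks at (0, 5.25) with value 47.25; rounding to a feasible lattice point costs some objective.
(s,t)=(0,5): 6·0+2·5=10≤12, 6·0+4·5=20≤21, objective 45.
(s,t)=(0,4): 6·0+2·4=8≤12, 6·0+4·4=16≤21, objective 36.
Maximum is 45 at (s,t)=(0,5).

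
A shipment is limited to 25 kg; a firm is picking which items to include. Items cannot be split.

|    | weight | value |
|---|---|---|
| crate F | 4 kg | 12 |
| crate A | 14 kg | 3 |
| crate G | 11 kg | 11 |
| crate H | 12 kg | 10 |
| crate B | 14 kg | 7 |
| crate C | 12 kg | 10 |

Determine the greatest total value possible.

Allowing fractional choices, the relaxed optimum would be about 31.3, but items are indivisible.
crate F + crate H: weight 4 + 12 = 16 ≤ 25, value 12 + 10 = 22.
crate F + crate G: weight 4 + 11 = 15 ≤ 25, value 12 + 11 = 23.
Best is crate F and crate G with total value 23.

23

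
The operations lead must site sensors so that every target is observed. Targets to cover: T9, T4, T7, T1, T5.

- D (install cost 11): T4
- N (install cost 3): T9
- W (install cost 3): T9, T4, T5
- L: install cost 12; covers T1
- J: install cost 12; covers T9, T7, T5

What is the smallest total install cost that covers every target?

27

Choose W, L, and J: together they cover T9, T4, T7, T1, T5 — every target.
Total install cost: 3 + 12 + 12 = 27.
No cover costs less than 27.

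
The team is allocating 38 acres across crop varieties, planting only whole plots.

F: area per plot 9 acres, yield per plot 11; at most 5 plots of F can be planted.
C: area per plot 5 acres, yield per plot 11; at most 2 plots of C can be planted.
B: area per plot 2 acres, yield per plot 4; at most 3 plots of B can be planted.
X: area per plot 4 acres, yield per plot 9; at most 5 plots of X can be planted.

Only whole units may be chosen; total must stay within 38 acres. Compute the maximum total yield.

79

X has the best ratio (9/4); taking only X gives at most 5×9 = 45 (stopped by the supply cap of 5).
Mixing does better — 2×C, 3×B, and 5×X: area 36 ≤ 38, yield 2·11 + 3·4 + 5·9 = 79.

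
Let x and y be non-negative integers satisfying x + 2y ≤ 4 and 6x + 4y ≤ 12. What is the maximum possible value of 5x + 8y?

Relaxing integrality, the LP optimum is 17.00 at (x,y) = (1, 1.5), which is not an integer point.
(x,y)=(0,2) is feasible, giving 16.
(x,y)=(1,1) is feasible, giving 13.
No feasible integer point exceeds 16.

16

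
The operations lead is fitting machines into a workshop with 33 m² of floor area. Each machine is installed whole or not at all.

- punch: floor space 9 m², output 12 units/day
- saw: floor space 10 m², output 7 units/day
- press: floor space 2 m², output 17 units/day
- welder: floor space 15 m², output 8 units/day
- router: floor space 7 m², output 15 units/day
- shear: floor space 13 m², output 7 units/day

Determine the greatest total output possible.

52

Allowing fractional choices, the relaxed optimum would be about 53.7, but machines are indivisible.
punch + saw + press + router: floor space 9 + 10 + 2 + 7 = 28 ≤ 33, output 12 + 7 + 17 + 15 = 51.
punch + press + router + shear: floor space 9 + 2 + 7 + 13 = 31 ≤ 33, output 12 + 17 + 15 + 7 = 51.
punch + press + welder + router: floor space 9 + 2 + 15 + 7 = 33 ≤ 33, output 12 + 17 + 8 + 15 = 52.
Best is punch, press, welder, and router with total output 52.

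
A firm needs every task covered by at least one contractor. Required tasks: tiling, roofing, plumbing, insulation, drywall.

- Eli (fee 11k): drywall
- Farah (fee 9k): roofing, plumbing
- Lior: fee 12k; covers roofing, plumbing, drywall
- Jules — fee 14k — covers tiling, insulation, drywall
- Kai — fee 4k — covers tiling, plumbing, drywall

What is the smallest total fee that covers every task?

23

The greedy cost-per-new-task heuristic would pick Kai, Farah, and Jules for 27, but a cheaper cover exists.
Choose Farah and Jules: together they cover tiling, roofing, plumbing, insulation, drywall — every task.
Total fee: 9 + 14 = 23.
No cover costs less than 23.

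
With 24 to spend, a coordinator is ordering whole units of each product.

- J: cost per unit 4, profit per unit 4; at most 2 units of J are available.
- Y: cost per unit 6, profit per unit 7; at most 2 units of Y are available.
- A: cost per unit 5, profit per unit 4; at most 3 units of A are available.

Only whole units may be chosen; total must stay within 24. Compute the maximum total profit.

23

Take 2×J, 1×Y, and 2×A: cost 24 ≤ 24, profit 2·4 + 1·7 + 2·4 = 23.
No other integer combination yields more.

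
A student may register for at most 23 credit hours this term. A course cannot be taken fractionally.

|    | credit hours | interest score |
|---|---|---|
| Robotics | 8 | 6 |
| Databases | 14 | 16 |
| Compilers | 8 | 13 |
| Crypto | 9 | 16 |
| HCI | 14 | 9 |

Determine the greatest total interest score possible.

Take Databases and Crypto: credit hours 14 + 9 = 23 ≤ 23, interest score 16 + 16 = 32.
No other feasible combination does better.

32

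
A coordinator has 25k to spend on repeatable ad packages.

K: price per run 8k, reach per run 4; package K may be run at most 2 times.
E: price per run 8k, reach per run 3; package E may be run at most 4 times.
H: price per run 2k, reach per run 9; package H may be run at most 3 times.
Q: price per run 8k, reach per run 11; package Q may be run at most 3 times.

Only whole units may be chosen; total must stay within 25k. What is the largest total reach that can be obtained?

49

3×H and 2×Q: price 22 ≤ 25, reach 3·9 + 2·11 = 49.
1×K, 3×H, and 1×Q: price 22 ≤ 25, reach 1·4 + 3·9 + 1·11 = 42.
Best is 49.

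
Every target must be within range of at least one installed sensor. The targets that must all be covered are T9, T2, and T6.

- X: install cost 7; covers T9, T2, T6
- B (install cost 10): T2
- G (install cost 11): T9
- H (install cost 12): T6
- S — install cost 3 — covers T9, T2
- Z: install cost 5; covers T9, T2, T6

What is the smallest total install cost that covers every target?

5

Z alone covers T9, T2, T6 — every target.
Total install cost: 5.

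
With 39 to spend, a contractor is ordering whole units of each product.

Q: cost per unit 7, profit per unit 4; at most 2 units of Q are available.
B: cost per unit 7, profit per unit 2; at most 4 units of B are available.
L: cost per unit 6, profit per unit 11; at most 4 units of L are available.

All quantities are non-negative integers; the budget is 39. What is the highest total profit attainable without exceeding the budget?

2×Q and 4×L: cost 38 ≤ 39, profit 2·4 + 4·11 = 52.
1×Q, 1×B, and 4×L: cost 38 ≤ 39, profit 1·4 + 1·2 + 4·11 = 50.
Best is 52.

52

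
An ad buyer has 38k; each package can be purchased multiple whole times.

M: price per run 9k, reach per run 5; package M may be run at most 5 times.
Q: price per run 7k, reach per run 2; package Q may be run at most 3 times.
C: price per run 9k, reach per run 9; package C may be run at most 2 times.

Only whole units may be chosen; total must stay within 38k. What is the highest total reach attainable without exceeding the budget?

28

C has the best ratio (9/9); taking only C gives at most 2×9 = 18 (stopped by the supply cap of 2).
Mixing does better — 2×M and 2×C: price 36 ≤ 38, reach 2·5 + 2·9 = 28.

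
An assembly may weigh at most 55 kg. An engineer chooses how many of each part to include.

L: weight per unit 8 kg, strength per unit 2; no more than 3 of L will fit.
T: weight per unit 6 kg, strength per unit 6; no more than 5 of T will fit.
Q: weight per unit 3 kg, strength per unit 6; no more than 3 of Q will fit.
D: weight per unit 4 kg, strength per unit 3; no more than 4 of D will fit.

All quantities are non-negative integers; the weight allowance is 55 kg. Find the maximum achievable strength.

Q has the best ratio (6/3); taking only Q gives at most 3×6 = 18 (stopped by the supply cap of 3).
Mixing does better — 5×T, 3×Q, and 4×D: weight 55 ≤ 55, strength 5·6 + 3·6 + 4·3 = 60.

60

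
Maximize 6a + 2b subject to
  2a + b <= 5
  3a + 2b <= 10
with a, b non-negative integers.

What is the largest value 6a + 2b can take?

(a,b)=(2,1) is feasible, giving 14.
(a,b)=(2,0) is feasible, giving 12.
(a,b)=(1,2) is feasible, giving 10.
No feasible integer point exceeds 14.

14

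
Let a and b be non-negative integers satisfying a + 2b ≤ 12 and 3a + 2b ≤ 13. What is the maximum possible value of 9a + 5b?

37

Relaxing integrality, the LP optimum is 39.00 at (a,b) = (4.33, 0), which is not an integer point.
(a,b)=(3,2): 1·3+2·2=7≤12, 3·3+2·2=13≤13, objective 37.
(a,b)=(4,0): 1·4+2·0=4≤12, 3·4+2·0=12≤13, objective 36.
No feasible integer point exceeds 37.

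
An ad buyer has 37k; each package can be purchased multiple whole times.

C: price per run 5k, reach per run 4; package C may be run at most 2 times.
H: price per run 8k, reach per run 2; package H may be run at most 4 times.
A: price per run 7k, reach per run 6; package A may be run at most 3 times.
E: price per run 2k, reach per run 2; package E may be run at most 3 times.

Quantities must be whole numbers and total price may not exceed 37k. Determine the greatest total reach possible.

2×C, 3×A, and 3×E: price 37 ≤ 37, reach 2·4 + 3·6 + 3·2 = 32.
2×C, 3×A, and 2×E: price 35 ≤ 37, reach 2·4 + 3·6 + 2·2 = 30.
Best is 32.

32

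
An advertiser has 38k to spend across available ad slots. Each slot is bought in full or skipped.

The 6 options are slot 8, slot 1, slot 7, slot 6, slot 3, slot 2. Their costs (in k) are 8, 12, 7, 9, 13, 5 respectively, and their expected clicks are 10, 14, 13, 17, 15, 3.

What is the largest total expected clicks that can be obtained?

55

Take slot 8, slot 7, slot 6, and slot 3: cost 8 + 7 + 9 + 13 = 37 ≤ 38, expected clicks 10 + 13 + 17 + 15 = 55.
No other feasible combination does better.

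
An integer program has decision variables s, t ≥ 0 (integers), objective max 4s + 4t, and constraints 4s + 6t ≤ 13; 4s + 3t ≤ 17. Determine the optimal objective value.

12

Relaxing integrality, the LP optimum is 13.00 at (s,t) = (3.25, 0), which is not an integer point.
(s,t)=(3,0): 4·3+6·0=12≤13, 4·3+3·0=12≤17, objective 12.
(s,t)=(2,0): 4·2+6·0=8≤13, 4·2+3·0=8≤17, objective 8.
No feasible integer point exceeds 12.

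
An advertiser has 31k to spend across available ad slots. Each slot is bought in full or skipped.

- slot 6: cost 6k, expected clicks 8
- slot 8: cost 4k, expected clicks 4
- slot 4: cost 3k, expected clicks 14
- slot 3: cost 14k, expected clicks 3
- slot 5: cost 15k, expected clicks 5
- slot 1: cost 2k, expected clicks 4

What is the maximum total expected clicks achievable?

35

Treat it as a binary knapsack problem.
Take slot 6, slot 8, slot 4, slot 5, and slot 1: cost 6 + 4 + 3 + 15 + 2 = 30 ≤ 31, expected clicks 8 + 4 + 14 + 5 + 4 = 35.
No other feasible combination does better.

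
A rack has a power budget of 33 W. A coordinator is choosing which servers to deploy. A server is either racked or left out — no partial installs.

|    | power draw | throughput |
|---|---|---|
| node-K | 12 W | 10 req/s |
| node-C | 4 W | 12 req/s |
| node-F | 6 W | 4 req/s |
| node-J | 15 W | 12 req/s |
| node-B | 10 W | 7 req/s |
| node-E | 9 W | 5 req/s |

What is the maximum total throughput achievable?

34

Treat it as a binary knapsack problem.
Allowing fractional choices, the relaxed optimum would be about 35.4, but servers are indivisible.
node-K + node-C + node-J: power draw 12 + 4 + 15 = 31 ≤ 33, throughput 10 + 12 + 12 = 34.
node-K + node-C + node-F + node-B: power draw 12 + 4 + 6 + 10 = 32 ≤ 33, throughput 10 + 12 + 4 + 7 = 33.
Best is node-K, node-C, and node-J with total throughput 34.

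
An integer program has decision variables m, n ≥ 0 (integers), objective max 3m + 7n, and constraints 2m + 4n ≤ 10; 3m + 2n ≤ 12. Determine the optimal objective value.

(m,n)=(1,2): 2·1+4·2=10≤10, 3·1+2·2=7≤12, objective 17.
(m,n)=(0,2): 2·0+4·2=8≤10, 3·0+2·2=4≤12, objective 14.
(m,n)=(2,1): 2·2+4·1=8≤10, 3·2+2·1=8≤12, objective 13.
Maximum is 17 at (m,n)=(1,2).

17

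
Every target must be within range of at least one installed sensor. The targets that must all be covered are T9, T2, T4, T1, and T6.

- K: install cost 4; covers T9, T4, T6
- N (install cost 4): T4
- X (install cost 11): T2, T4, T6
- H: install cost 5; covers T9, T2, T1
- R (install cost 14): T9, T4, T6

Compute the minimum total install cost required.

9

Choose K and H: together they cover T9, T2, T4, T1, T6 — every target.
Total install cost: 4 + 5 = 9.
No cover costs less than 9.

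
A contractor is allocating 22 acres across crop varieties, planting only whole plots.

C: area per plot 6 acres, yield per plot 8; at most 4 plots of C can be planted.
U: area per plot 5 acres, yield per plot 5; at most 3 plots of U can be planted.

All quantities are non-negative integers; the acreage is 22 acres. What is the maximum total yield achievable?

26

C has the best ratio (8/6); taking only C gives at most 3×8 = 24 (stopped by the area limit).
Mixing does better — 2×C and 2×U: area 22 ≤ 22, yield 2·8 + 2·5 = 26.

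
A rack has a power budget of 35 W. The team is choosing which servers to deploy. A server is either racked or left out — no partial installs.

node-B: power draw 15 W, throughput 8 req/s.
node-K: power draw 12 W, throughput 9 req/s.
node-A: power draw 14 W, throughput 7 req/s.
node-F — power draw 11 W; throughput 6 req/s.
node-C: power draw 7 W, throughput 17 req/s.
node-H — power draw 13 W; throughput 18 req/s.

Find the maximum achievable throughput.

44

Allowing fractional choices, the relaxed optimum would be about 45.6, but servers are indivisible.
node-B + node-C + node-H: power draw 15 + 7 + 13 = 35 ≤ 35, throughput 8 + 17 + 18 = 43.
node-K + node-C + node-H: power draw 12 + 7 + 13 = 32 ≤ 35, throughput 9 + 17 + 18 = 44.
node-A + node-C + node-H: power draw 14 + 7 + 13 = 34 ≤ 35, throughput 7 + 17 + 18 = 42.
Best is node-K, node-C, and node-H with total throughput 44.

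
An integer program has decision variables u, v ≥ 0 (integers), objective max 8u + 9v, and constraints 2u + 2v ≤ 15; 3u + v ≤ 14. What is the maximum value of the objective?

63

The continuous relaxation peaks at (0, 7.5) with value 67.50; rounding to a feasible lattice point costs some objective.
(u,v)=(0,7): 2·0+2·7=14≤15, 3·0+1·7=7≤14, objective 63.
(u,v)=(1,6): 2·1+2·6=14≤15, 3·1+1·6=9≤14, objective 62.
(u,v)=(0,6): 2·0+2·6=12≤15, 3·0+1·6=6≤14, objective 54.
No feasible integer point exceeds 63.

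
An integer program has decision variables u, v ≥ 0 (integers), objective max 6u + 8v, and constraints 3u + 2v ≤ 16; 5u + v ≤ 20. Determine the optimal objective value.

64

(u,v)=(0,8): 3·0+2·8=16≤16, 5·0+1·8=8≤20, objective 64.
(u,v)=(0,7): 3·0+2·7=14≤16, 5·0+1·7=7≤20, objective 56.
The best lattice point is (0,8), giving 64.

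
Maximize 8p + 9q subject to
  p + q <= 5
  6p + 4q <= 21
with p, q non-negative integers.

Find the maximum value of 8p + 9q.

45

(p,q)=(0,5): 1·0+1·5=5≤5, 6·0+4·5=20≤21, objective 45.
(p,q)=(0,4): 1·0+1·4=4≤5, 6·0+4·4=16≤21, objective 36.
The best lattice point is (0,5), giving 45.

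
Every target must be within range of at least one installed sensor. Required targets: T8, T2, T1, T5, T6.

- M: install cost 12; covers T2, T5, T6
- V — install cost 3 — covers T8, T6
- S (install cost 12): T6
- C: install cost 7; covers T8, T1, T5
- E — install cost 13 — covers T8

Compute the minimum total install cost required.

The greedy cost-per-new-target heuristic would pick V, C, and M for 22, but a cheaper cover exists.
Choose M and C: together they cover T8, T2, T1, T5, T6 — every target.
Total install cost: 12 + 7 = 19.
No cover costs less than 19.

19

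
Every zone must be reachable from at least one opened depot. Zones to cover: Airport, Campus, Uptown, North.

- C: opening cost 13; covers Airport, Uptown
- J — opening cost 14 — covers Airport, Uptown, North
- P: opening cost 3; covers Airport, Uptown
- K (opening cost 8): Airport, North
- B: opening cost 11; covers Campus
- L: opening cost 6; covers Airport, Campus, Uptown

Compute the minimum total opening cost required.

The greedy cost-per-new-zone heuristic would pick P, L, and K for 17, but a cheaper cover exists.
Choose K and L: together they cover Airport, Campus, Uptown, North — every zone.
Total opening cost: 8 + 6 = 14.
No cover costs less than 14.

14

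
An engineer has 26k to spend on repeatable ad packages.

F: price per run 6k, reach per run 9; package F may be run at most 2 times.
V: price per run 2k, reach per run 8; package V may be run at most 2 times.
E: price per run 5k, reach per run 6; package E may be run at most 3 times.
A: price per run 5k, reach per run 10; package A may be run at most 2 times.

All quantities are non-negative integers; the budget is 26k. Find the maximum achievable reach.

54

2×F, 2×V, and 2×A: price 26 ≤ 26, reach 2·9 + 2·8 + 2·10 = 54.
1×F, 2×V, 1×E, and 2×A: price 25 ≤ 26, reach 1·9 + 2·8 + 1·6 + 2·10 = 51.
Best is 54.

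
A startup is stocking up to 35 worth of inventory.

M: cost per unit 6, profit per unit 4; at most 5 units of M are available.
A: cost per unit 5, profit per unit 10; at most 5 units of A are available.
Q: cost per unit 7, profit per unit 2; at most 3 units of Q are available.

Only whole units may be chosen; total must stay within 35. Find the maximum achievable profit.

A has the best ratio (10/5); taking only A gives at most 5×10 = 50 (stopped by the supply cap of 5).
Mixing does better — 1×M and 5×A: cost 31 ≤ 35, profit 1·4 + 5·10 = 54.

54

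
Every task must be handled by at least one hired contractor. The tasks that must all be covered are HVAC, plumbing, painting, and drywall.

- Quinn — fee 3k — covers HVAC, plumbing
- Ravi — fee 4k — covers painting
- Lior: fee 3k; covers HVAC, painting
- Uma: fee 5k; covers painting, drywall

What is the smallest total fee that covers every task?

8

Choose Quinn and Uma: together they cover HVAC, plumbing, painting, drywall — every task.
Total fee: 3 + 5 = 8.
No cover costs less than 8.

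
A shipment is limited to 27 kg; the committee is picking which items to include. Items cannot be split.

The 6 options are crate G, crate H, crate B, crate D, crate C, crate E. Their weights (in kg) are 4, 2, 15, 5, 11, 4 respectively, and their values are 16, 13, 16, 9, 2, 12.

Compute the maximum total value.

57

Allowing fractional choices, the relaxed optimum would be about 62.8, but items are indivisible.
crate G + crate H + crate B + crate D: weight 4 + 2 + 15 + 5 = 26 ≤ 27, value 16 + 13 + 16 + 9 = 54.
crate G + crate H + crate D + crate C + crate E: weight 4 + 2 + 5 + 11 + 4 = 26 ≤ 27, value 16 + 13 + 9 + 2 + 12 = 52.
crate G + crate H + crate B + crate E: weight 4 + 2 + 15 + 4 = 25 ≤ 27, value 16 + 13 + 16 + 12 = 57.
Best is crate G, crate H, crate B, and crate E with total value 57.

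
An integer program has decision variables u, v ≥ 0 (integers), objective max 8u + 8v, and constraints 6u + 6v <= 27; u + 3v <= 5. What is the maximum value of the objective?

(u,v)=(4,0): 6·4+6·0=24≤27, 1·4+3·0=4≤5, objective 32.
(u,v)=(3,0): 6·3+6·0=18≤27, 1·3+3·0=3≤5, objective 24.
The best lattice point is (4,0), giving 32.

32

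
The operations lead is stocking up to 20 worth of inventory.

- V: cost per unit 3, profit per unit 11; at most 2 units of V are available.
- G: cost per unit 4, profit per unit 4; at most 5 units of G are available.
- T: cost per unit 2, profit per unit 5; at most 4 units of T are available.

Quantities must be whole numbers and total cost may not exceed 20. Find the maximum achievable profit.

46

2×V, 1×G, and 4×T: cost 18 ≤ 20, profit 2·11 + 1·4 + 4·5 = 46.
2×V, 2×G, and 3×T: cost 20 ≤ 20, profit 2·11 + 2·4 + 3·5 = 45.
Best is 46.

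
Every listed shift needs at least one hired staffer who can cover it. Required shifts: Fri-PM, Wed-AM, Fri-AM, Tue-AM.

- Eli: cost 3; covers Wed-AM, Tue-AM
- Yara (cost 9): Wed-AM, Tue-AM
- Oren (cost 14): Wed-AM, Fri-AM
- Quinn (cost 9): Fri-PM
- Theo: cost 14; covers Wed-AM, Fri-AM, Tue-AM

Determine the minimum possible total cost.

Choose Quinn and Theo: together they cover Fri-PM, Wed-AM, Fri-AM, Tue-AM — every shift.
Total cost: 9 + 14 = 23.

23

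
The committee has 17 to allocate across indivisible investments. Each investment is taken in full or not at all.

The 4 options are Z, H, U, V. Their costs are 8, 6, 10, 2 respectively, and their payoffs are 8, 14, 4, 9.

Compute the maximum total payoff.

H + V: cost 6 + 2 = 8 ≤ 17, payoff 14 + 9 = 23.
Z + H: cost 8 + 6 = 14 ≤ 17, payoff 8 + 14 = 22.
Z + H + V: cost 8 + 6 + 2 = 16 ≤ 17, payoff 8 + 14 + 9 = 31.
Best is Z, H, and V with total payoff 31.

31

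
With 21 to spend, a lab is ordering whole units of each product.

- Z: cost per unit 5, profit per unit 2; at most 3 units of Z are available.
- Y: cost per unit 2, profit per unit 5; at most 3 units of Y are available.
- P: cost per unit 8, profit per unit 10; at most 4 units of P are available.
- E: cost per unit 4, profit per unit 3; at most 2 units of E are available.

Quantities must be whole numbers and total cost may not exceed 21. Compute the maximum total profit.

Y has the best ratio (5/2); taking only Y gives at most 3×5 = 15 (stopped by the supply cap of 3).
Mixing does better — 2×Y and 2×P: cost 20 ≤ 21, profit 2·5 + 2·10 = 30.

30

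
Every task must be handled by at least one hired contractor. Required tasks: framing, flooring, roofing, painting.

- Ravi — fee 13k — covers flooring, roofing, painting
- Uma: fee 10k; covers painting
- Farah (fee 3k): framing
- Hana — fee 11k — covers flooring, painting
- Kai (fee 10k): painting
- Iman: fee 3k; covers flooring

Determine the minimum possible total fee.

16

The greedy cost-per-new-task heuristic would pick Farah, Iman, and Ravi for 19, but a cheaper cover exists.
Choose Ravi and Farah: together they cover framing, flooring, roofing, painting — every task.
Total fee: 13 + 3 = 16.
No cover costs less than 16.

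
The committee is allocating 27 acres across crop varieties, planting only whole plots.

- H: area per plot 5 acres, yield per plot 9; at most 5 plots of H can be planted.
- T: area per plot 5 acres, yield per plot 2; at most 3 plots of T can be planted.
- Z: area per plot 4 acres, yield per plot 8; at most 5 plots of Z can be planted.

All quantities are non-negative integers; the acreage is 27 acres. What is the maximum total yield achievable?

This is a bounded integer knapsack.
3×H and 3×Z: area 27 ≤ 27, yield 3·9 + 3·8 = 51.
2×H and 4×Z: area 26 ≤ 27, yield 2·9 + 4·8 = 50.
Best is 51.

51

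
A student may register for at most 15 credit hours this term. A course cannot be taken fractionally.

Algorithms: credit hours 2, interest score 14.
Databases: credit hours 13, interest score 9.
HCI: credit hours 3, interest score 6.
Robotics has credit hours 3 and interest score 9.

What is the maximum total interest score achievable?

Algorithms + Robotics: credit hours 2 + 3 = 5 ≤ 15, interest score 14 + 9 = 23.
Algorithms + HCI + Robotics: credit hours 2 + 3 + 3 = 8 ≤ 15, interest score 14 + 6 + 9 = 29.
Best is Algorithms, HCI, and Robotics with total interest score 29.

29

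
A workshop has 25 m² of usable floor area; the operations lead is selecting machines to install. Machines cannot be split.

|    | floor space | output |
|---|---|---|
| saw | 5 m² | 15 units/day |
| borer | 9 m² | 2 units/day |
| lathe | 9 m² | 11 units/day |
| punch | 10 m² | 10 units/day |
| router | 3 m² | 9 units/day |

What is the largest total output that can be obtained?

Allowing fractional choices, the relaxed optimum would be about 43.0, but machines are indivisible.
saw + lathe + punch: floor space 5 + 9 + 10 = 24 ≤ 25, output 15 + 11 + 10 = 36.
saw + lathe + router: floor space 5 + 9 + 3 = 17 ≤ 25, output 15 + 11 + 9 = 35.
Best is saw, lathe, and punch with total output 36.

36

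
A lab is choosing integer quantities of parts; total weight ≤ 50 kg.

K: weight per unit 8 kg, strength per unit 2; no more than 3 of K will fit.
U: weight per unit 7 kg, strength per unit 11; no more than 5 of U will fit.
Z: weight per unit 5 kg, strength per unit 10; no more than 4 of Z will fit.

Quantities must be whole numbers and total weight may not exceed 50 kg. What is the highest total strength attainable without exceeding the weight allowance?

85

Z has the best ratio (10/5); taking only Z gives at most 4×10 = 40 (stopped by the supply cap of 4).
Mixing does better — 5×U and 3×Z: weight 50 ≤ 50, strength 5·11 + 3·10 = 85.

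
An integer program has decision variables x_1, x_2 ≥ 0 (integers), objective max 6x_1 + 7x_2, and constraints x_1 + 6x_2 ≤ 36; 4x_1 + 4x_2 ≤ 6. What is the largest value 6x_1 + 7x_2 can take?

7

(x_1,x_2)=(0,1): 1·0+6·1=6≤36, 4·0+4·1=4≤6, objective 7.
(x_1,x_2)=(1,0): 1·1+6·0=1≤36, 4·1+4·0=4≤6, objective 6.
(x_1,x_2)=(0,0): 1·0+6·0=0≤36, 4·0+4·0=0≤6, objective 0.
No feasible integer point exceeds 7.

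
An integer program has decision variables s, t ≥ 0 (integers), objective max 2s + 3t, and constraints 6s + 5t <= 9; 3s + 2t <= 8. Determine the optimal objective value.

3

(s,t)=(0,1) is feasible, giving 3.
(s,t)=(1,0) is feasible, giving 2.
Maximum is 3 at (s,t)=(0,1).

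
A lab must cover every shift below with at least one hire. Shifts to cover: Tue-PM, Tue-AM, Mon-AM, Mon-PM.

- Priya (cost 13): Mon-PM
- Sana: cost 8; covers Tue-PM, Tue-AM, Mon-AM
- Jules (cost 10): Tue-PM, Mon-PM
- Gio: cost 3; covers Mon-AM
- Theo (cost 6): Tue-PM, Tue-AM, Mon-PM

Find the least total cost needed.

9

Choose Gio and Theo: together they cover Tue-PM, Tue-AM, Mon-AM, Mon-PM — every shift.
Total cost: 3 + 6 = 9.
No cover costs less than 9.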